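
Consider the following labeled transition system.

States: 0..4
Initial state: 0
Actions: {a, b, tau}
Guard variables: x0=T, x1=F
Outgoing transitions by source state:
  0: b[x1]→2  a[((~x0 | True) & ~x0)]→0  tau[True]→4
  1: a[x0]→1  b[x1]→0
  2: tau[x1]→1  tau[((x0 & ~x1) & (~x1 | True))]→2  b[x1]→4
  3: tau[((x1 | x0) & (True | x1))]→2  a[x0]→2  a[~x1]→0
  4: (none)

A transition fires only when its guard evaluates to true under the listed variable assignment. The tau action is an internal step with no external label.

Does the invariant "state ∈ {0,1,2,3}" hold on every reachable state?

Allowed set {0,1,2,3}
Reachable = {0,4}
  0: ok
  4: ✗ unsafe
witness against invariant: tau → 4

Answer: INVARIANT VIOLATED at state 4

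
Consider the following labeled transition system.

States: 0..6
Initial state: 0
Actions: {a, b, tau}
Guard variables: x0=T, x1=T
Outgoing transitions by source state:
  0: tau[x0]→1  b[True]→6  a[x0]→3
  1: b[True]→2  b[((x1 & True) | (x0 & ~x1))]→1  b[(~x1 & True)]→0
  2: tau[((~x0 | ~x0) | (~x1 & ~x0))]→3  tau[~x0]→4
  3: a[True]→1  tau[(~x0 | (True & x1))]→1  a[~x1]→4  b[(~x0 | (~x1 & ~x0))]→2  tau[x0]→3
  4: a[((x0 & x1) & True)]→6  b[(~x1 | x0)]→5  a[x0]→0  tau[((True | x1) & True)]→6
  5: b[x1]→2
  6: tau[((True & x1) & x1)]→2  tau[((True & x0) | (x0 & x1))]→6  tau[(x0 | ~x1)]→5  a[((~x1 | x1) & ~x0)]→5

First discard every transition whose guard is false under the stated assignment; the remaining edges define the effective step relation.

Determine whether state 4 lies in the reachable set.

After dropping false guards: 16 live edges.
Layer 0: {0}
Layer 1: {1,3,6}  cumulative {0,1,3,6}
Layer 2: {2,5}  cumulative {0,1,2,3,5,6}
R = {0,1,2,3,5,6}

Answer: UNREACHABLE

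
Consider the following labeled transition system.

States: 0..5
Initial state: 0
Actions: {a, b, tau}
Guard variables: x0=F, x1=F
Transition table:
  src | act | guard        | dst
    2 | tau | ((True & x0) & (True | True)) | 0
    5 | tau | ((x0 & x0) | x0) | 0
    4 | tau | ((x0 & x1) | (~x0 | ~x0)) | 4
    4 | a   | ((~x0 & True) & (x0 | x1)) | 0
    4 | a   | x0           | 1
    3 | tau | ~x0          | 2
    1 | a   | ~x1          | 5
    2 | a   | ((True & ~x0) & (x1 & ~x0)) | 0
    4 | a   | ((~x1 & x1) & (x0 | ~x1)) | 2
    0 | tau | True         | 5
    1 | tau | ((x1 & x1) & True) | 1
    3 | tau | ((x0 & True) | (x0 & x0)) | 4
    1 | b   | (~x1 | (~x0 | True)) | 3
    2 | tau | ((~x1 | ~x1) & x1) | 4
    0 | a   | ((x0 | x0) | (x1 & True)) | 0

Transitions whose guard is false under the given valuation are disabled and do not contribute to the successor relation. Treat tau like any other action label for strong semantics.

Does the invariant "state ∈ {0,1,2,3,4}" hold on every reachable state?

Answer: INVARIANT VIOLATED at state 5

Analysis:
Inv-set: {0,1,2,3,4}
Reach set: {0,5}
  0: ok
  5: outside
counterexample path to 5: tau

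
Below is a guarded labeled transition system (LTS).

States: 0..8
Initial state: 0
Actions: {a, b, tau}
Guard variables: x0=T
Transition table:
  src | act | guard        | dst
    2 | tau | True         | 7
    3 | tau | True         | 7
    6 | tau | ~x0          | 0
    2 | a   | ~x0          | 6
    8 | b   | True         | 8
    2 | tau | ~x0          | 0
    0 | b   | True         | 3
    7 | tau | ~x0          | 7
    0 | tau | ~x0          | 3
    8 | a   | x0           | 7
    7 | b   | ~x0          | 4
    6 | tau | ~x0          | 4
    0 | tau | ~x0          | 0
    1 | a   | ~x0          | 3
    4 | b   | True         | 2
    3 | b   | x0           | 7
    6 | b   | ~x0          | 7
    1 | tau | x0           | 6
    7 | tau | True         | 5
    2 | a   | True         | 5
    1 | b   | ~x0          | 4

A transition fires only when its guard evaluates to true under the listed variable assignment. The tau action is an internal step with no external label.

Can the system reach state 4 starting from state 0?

Answer: UNREACHABLE

Trace:
Guard filter leaves 10 enabled edge(s).
depth 0: {0}
depth 1: {3}  total {0,3}
depth 2: {7}  total {0,3,7}
depth 3: {5}  total {0,3,5,7}
Reach set: {0,3,5,7}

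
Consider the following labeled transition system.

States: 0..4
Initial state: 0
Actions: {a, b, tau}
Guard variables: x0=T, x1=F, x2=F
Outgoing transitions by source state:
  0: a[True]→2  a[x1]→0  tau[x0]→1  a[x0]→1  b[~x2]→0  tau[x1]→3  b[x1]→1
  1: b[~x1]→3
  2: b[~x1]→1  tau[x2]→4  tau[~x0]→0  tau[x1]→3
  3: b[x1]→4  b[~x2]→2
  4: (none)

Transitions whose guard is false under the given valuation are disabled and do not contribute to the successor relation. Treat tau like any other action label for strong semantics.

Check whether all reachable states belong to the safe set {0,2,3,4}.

Allowed set {0,2,3,4}
R = {0,1,2,3}
  0: ✓
  1: VIOLATES
  2: ✓
  3: ✓
counterexample path to 1: a

Answer: INVARIANT VIOLATED at state 1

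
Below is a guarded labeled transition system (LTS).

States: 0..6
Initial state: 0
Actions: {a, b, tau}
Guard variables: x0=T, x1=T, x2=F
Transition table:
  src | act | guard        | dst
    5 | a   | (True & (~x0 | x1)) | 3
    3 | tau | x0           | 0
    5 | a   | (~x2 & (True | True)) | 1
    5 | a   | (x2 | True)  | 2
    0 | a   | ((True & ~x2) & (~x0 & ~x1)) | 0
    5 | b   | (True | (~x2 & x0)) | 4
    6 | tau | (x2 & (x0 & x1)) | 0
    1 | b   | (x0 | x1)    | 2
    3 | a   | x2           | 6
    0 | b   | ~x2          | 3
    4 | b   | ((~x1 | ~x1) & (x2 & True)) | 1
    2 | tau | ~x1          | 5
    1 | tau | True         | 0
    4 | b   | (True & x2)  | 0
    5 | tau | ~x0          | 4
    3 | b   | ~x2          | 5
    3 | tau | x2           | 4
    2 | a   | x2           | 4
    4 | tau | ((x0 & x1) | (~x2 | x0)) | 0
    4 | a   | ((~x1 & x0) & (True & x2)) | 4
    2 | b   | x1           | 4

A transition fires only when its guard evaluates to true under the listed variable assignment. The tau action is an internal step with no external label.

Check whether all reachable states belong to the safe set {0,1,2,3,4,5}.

Answer: INVARIANT HOLDS

Analysis:
Safe = {0,1,2,3,4,5}
R = {0,1,2,3,4,5}
  0: ✓
  1: ✓
  2: ✓
  3: ✓
  4: ✓
  5: ✓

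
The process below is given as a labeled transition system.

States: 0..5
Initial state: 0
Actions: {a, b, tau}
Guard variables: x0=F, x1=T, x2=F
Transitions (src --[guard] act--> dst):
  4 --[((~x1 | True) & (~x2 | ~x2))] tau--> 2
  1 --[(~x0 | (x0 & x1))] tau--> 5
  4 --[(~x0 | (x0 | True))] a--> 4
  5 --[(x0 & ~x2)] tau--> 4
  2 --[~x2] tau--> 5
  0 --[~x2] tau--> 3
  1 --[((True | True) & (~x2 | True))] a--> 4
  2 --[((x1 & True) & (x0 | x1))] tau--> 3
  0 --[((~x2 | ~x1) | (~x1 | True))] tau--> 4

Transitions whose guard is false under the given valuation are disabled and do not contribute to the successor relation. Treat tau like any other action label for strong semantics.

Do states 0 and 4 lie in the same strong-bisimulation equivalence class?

Answer: NOT BISIMILAR

Trace:
Bisimulation quotient by refinement:
  π0 = {{0,1,2,3,4,5}}
  π1 = {{0,2},{1,4},{3,5}}
  π2 = {{0},{1},{2},{3,5},{4}}
stable after 3 split(s): 5 block(s)
0∈{0}, 4∈{4}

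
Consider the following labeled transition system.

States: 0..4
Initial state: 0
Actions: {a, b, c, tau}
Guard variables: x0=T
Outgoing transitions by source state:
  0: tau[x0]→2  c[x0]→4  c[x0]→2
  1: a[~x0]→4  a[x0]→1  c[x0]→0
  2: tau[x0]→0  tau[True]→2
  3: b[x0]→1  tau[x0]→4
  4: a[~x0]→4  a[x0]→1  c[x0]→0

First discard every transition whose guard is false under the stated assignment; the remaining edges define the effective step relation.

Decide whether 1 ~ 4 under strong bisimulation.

Compute ~ classes (split until stable):
  P[0] = {{0,1,2,3,4}}
  P[1] = {{0},{1,4},{2},{3}}
4 equivalence class(es) (converged in 2)
[1]={1,4}  [4]={1,4}

Answer: BISIMILAR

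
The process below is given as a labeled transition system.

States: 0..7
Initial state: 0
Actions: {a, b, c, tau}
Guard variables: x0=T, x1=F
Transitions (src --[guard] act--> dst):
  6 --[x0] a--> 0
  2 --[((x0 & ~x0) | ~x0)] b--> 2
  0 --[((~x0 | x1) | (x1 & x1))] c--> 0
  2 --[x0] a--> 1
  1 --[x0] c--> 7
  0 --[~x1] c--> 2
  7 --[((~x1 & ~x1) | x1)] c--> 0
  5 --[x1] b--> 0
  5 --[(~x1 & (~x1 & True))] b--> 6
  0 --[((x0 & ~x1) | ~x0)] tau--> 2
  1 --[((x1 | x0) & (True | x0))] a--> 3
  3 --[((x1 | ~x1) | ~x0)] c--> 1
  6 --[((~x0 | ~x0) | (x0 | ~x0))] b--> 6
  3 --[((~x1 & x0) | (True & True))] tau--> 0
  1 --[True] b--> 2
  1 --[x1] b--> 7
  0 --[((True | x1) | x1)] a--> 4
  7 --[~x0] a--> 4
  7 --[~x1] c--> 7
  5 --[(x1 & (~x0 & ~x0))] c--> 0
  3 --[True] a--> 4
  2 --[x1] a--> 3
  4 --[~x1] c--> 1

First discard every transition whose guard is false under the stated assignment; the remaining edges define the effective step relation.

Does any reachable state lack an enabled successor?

R = {0,1,2,3,4,7}
  0: a→4  c→2  tau→2  [deg 3]
  1: a→3  b→2  c→7  [deg 3]
  2: a→1  [deg 1]
  3: a→4  c→1  tau→0  [deg 3]
  4: c→1  [deg 1]
  7: c→0  c→7  [deg 2]

Answer: DEADLOCK-FREE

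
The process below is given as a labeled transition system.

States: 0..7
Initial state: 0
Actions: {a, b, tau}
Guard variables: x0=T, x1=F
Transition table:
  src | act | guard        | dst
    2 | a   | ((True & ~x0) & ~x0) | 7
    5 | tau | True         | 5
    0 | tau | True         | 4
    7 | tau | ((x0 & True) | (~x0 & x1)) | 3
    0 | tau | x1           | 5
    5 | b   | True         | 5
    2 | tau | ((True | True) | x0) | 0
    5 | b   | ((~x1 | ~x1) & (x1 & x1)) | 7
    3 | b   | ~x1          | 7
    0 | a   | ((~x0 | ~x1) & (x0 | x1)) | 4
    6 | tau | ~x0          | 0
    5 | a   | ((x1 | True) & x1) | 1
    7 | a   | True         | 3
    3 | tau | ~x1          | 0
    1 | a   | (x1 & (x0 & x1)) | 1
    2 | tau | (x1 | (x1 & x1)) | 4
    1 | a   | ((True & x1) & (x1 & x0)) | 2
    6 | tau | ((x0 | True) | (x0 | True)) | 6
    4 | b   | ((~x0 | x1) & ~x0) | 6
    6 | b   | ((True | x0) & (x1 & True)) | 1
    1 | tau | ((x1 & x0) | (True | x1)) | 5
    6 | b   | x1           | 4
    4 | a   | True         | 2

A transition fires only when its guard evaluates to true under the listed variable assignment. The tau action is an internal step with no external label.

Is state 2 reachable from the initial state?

12 transition(s) survive guard evaluation.
depth 0: {0}
depth 1: {4}  cumulative {0,4}
depth 2: {2}  cumulative {0,2,4}
Reachable = {0,2,4}
trace reaching 2: tau·a

Answer: REACHABLE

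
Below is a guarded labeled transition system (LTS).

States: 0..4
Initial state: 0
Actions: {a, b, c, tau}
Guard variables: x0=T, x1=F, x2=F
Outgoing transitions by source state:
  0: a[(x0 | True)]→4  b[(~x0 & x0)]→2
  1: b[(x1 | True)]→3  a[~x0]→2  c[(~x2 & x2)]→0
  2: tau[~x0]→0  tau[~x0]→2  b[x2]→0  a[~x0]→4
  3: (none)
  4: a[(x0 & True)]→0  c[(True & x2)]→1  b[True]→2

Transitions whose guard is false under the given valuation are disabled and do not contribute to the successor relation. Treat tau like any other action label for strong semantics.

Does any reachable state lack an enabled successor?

Answer: DEADLOCK at state 2

Analysis:
Reach set: {0,2,4}
  0: a→4  [1 exit(s)]
  2: ∅  [STUCK]
  4: a→0  b→2  [2 exit(s)]
trace reaching 2: a·b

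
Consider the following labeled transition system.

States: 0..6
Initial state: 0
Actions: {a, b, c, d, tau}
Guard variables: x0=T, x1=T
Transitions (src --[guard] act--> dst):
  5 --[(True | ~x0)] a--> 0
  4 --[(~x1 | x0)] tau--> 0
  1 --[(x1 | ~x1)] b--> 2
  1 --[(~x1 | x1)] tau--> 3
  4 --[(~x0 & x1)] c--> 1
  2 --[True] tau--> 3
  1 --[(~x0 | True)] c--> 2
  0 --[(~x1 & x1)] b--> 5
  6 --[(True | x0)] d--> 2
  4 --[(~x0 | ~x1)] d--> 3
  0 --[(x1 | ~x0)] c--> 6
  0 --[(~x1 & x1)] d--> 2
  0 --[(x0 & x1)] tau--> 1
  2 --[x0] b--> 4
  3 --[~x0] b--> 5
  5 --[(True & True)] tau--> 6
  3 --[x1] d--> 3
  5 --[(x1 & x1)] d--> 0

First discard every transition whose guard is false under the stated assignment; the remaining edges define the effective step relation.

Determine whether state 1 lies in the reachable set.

Answer: REACHABLE

Working:
After dropping false guards: 13 live edges.
Layer 0: {0}
Layer 1: {1,6}  cumulative {0,1,6}
Layer 2: {2,3}  cumulative {0,1,2,3,6}
Layer 3: {4}  cumulative {0,1,2,3,4,6}
R = {0,1,2,3,4,6}
witness 1: tau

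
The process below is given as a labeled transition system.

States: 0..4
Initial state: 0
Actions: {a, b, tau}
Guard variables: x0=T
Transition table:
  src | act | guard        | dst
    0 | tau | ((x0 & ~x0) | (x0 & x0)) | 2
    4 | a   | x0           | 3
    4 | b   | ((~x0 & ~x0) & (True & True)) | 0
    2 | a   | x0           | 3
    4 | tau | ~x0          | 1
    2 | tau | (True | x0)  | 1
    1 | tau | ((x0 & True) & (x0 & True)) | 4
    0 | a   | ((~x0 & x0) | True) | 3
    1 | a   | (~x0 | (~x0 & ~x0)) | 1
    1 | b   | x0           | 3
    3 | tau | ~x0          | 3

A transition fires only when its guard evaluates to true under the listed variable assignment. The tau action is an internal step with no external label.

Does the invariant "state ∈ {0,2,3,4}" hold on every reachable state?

Allowed set {0,2,3,4}
Reach set: {0,1,2,3,4}
  0: ok
  1: VIOLATES
  2: ok
  3: ok
  4: ok
counterexample path to 1: tau·tau

Answer: INVARIANT VIOLATED at state 1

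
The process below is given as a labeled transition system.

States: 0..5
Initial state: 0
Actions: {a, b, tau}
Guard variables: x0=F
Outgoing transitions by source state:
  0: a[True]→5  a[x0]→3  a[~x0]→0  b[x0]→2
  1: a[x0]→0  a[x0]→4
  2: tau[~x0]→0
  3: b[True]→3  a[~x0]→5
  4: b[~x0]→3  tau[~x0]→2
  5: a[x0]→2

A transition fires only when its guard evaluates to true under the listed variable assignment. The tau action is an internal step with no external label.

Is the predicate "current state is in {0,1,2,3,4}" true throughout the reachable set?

Answer: INVARIANT VIOLATED at state 5

Analysis:
Inv-set: {0,1,2,3,4}
Reachable = {0,5}
  0: safe
  5: outside
witness against invariant: a → 5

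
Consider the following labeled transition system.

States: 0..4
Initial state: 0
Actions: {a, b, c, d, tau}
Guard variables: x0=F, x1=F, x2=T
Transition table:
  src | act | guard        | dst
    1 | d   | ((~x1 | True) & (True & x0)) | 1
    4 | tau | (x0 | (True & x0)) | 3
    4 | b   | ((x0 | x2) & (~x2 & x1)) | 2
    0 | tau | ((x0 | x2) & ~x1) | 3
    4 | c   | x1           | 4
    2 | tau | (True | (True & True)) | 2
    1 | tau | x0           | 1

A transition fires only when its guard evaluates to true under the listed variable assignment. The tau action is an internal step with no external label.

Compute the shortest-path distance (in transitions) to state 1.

Answer: UNREACHABLE

Working:
Layered search for 1:
  Layer 0: {0}
  Layer 1: {3}
1 never appears.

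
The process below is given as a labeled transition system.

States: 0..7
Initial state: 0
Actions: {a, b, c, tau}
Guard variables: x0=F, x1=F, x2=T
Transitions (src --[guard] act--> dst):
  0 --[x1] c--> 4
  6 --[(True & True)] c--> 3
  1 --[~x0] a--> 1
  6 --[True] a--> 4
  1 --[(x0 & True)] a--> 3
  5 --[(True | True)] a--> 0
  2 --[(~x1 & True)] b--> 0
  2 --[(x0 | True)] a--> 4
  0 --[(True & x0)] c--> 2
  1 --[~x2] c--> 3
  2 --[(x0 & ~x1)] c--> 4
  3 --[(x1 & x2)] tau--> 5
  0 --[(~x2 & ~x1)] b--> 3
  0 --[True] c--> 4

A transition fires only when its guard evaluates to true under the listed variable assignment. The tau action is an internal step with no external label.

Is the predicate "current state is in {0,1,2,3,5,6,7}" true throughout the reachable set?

Answer: INVARIANT VIOLATED at state 4

Working:
Inv-set: {0,1,2,3,5,6,7}
R = {0,4}
  0: ✓
  4: outside
witness against invariant: c → 4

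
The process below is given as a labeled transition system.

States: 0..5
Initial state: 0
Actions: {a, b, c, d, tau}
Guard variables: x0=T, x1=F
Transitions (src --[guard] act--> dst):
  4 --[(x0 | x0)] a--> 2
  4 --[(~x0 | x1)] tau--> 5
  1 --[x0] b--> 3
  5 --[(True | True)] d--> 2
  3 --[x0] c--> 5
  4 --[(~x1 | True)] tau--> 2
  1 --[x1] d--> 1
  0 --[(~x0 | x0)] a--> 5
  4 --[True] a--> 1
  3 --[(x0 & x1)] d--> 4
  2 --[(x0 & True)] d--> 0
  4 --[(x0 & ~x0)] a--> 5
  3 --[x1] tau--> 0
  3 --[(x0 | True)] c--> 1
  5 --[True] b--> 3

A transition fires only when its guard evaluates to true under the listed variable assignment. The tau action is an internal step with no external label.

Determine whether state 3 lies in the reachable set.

Answer: REACHABLE

Trace:
10 transition(s) survive guard evaluation.
L0 = {0}
L1 = {5}  total {0,5}
L2 = {2,3}  total {0,2,3,5}
L3 = {1}  total {0,1,2,3,5}
Reach set: {0,1,2,3,5}
Path to 3: a·b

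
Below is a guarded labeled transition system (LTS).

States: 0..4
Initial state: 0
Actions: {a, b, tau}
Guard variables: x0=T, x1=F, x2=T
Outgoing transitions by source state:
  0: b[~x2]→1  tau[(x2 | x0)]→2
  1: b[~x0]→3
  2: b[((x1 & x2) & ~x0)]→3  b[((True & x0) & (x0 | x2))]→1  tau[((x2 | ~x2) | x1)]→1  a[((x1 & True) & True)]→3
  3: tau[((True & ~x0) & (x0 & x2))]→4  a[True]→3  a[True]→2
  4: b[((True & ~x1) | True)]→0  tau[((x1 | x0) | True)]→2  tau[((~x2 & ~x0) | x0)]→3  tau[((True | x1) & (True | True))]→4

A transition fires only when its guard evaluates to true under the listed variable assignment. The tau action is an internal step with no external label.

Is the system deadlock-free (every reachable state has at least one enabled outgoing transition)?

Reach set: {0,1,2}
  0: tau→2  [deg 1]
  1: ∅  [no exit]
  2: b→1  tau→1  [deg 2]
trace reaching 1: tau·b

Answer: DEADLOCK at state 1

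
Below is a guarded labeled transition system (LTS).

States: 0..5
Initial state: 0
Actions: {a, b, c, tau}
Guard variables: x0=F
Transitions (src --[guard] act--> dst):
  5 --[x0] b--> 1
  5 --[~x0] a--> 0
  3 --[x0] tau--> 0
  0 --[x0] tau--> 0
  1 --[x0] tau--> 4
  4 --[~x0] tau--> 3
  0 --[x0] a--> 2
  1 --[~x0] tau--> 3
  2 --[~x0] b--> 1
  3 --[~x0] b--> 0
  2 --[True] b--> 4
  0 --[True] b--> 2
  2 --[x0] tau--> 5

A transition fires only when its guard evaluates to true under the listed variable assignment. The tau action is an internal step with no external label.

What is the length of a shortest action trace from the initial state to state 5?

Layered search for 5:
  depth 0: {0}
  depth 1: {2}
  depth 2: {1,4}
  depth 3: {3}
5 never appears.

Answer: UNREACHABLE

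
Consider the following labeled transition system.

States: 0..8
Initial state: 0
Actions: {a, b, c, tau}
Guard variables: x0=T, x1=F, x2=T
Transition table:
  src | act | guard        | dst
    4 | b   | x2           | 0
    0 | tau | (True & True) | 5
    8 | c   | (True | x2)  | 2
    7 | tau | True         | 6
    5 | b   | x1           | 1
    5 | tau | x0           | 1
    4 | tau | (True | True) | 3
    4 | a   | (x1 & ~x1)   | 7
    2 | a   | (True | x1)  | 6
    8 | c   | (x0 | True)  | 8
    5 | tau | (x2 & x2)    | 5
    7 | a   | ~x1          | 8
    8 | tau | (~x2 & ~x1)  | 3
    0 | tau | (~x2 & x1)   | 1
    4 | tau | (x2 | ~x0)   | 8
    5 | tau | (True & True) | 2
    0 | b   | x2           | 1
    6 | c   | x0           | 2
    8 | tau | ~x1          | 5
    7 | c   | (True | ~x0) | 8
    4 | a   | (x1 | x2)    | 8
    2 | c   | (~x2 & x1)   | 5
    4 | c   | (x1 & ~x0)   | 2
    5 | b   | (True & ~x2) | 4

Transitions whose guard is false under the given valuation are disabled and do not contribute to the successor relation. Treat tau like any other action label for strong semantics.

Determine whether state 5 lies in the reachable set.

Answer: REACHABLE

Working:
17 transition(s) survive guard evaluation.
depth 0: {0}
depth 1: {1,5}  now seen {0,1,5}
depth 2: {2}  now seen {0,1,2,5}
depth 3: {6}  now seen {0,1,2,5,6}
R = {0,1,2,5,6}
witness 5: tau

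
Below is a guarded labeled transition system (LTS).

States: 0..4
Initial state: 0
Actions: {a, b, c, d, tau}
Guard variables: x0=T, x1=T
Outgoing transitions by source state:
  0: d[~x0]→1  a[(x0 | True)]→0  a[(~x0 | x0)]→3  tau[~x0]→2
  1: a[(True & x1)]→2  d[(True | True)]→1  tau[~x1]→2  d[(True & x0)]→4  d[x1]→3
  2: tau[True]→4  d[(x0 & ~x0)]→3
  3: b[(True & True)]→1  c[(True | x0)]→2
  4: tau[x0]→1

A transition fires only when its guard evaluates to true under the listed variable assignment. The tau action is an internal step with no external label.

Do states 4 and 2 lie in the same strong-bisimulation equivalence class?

Answer: NOT BISIMILAR

Analysis:
Bisimulation quotient by refinement:
  P[0] = {{0,1,2,3,4}}
  P[1] = {{0},{1},{2,4},{3}}
  P[2] = {{0},{1},{2},{3},{4}}
5 equivalence class(es) (converged in 3)
class of 4: {4}; class of 2: {2}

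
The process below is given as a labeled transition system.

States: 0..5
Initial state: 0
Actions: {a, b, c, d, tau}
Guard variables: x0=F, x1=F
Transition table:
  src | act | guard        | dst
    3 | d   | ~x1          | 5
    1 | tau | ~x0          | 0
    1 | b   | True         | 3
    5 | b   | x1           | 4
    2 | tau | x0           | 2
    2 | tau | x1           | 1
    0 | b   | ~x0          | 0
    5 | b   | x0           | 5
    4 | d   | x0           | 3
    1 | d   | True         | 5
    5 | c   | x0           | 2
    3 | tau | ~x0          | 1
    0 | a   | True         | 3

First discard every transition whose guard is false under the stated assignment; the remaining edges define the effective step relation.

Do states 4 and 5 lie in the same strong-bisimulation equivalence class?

Answer: BISIMILAR

Working:
Refine partition for ~:
  round 0: {{0,1,2,3,4,5}}
  round 1: {{0},{1},{2,4,5},{3}}
4 equivalence class(es) (converged in 2)
class of 4: {2,4,5}; class of 5: {2,4,5}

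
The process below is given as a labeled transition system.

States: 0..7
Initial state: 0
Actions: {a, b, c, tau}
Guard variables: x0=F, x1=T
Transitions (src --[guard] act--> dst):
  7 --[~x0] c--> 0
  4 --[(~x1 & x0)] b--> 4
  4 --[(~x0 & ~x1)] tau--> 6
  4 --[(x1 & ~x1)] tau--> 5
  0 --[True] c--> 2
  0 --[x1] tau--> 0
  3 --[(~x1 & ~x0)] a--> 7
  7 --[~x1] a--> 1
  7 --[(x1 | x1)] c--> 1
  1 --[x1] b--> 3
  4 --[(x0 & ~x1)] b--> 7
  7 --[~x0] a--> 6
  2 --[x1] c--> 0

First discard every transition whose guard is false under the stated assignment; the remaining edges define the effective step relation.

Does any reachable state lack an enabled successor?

Reachable = {0,2}
  0: c→2  tau→0  [2 out]
  2: c→0  [1 out]

Answer: DEADLOCK-FREE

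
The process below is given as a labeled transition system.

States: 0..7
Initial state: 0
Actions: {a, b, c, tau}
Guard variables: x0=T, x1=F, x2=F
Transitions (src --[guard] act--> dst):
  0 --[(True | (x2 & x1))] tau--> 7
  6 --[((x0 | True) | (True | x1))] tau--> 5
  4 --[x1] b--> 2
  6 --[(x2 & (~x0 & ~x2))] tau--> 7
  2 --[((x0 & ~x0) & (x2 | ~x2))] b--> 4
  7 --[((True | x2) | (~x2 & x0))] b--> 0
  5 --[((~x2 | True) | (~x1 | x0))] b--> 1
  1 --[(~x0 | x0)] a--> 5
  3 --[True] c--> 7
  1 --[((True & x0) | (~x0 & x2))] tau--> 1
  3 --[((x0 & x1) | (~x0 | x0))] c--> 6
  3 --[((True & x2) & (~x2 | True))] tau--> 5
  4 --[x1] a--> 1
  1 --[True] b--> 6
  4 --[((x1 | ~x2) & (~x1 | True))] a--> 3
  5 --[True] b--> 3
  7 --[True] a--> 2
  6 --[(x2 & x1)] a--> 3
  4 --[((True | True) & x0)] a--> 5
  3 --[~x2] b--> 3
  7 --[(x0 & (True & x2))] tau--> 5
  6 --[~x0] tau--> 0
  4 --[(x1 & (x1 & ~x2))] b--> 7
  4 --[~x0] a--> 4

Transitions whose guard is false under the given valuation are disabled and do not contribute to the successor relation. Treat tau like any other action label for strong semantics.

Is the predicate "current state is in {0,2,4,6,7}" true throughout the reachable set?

Inv-set: {0,2,4,6,7}
Reachable = {0,2,7}
  0: ✓
  2: ✓
  7: ✓

Answer: INVARIANT HOLDS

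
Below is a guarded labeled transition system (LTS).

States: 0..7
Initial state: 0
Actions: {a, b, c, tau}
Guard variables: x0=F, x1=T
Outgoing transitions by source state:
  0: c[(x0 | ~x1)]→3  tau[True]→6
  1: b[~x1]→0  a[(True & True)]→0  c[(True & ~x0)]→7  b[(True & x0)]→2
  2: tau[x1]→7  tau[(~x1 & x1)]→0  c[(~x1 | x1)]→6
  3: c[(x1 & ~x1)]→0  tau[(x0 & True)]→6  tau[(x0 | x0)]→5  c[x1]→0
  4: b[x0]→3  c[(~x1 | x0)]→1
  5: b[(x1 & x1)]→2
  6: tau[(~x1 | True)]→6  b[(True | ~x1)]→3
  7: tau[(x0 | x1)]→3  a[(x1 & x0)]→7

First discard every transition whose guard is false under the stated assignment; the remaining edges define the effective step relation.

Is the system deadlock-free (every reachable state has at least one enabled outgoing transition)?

Answer: DEADLOCK-FREE

Trace:
Reachable = {0,3,6}
  0: tau→6  [1 exit(s)]
  3: c→0  [1 exit(s)]
  6: b→3  tau→6  [2 exit(s)]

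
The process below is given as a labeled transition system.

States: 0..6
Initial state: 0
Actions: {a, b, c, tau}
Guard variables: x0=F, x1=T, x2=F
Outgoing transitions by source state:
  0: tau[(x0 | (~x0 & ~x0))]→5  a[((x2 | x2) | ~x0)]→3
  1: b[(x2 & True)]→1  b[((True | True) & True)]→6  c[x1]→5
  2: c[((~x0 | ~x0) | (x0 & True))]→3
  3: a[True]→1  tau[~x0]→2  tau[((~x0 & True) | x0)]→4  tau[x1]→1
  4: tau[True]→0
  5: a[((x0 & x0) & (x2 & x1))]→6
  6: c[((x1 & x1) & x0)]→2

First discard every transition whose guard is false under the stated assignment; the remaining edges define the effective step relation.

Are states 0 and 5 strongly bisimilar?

Answer: NOT BISIMILAR

Trace:
Bisimulation quotient by refinement:
  π0 = {{0,1,2,3,4,5,6}}
  π1 = {{0,3},{1},{2},{4},{5,6}}
  π2 = {{0},{1},{2},{3},{4},{5,6}}
Fixed point at round 3; 6 class(es).
class of 0: {0}; class of 5: {5,6}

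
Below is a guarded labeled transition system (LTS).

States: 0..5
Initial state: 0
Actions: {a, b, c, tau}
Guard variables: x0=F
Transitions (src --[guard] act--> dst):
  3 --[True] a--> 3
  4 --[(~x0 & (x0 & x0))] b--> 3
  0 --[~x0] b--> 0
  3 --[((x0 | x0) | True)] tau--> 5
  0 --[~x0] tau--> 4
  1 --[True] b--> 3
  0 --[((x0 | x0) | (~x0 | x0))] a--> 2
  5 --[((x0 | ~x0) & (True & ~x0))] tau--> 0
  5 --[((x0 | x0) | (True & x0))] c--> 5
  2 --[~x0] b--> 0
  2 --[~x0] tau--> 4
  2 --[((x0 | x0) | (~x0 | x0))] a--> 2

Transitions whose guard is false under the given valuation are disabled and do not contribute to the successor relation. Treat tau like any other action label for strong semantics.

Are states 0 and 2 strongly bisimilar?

Answer: BISIMILAR

Trace:
Compute ~ classes (split until stable):
  π0 = {{0,1,2,3,4,5}}
  π1 = {{0,2},{1},{3},{4},{5}}
Fixed point at round 2; 5 class(es).
[0]={0,2}  [2]={0,2}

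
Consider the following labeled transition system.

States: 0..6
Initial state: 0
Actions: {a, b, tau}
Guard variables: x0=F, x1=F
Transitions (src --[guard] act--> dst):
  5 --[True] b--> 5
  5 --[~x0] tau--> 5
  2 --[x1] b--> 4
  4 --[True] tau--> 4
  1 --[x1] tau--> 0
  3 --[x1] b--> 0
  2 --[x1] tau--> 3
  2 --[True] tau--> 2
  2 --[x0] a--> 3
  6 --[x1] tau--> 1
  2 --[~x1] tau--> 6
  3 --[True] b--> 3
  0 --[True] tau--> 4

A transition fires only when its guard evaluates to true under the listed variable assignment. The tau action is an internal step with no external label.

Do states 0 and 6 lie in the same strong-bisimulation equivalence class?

Refine partition for ~:
  P[0] = {{0,1,2,3,4,5,6}}
  P[1] = {{0,2,4},{1,6},{3},{5}}
  P[2] = {{0,4},{1,6},{2},{3},{5}}
5 equivalence class(es) (converged in 3)
class of 0: {0,4}; class of 6: {1,6}

Answer: NOT BISIMILAR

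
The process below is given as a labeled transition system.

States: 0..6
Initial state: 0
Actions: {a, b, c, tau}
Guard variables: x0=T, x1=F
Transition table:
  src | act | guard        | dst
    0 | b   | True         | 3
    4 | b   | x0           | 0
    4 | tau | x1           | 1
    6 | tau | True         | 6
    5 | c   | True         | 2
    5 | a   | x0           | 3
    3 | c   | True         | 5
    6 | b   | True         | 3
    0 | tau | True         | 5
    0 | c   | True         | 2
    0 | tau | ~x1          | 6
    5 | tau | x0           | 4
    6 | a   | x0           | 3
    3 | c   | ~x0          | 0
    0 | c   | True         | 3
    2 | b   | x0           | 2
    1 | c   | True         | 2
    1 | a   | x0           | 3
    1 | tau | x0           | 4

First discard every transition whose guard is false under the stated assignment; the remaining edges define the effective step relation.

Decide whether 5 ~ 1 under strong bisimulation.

Compute ~ classes (split until stable):
  π0 = {{0,1,2,3,4,5,6}}
  π1 = {{0},{1,5},{2,4},{3},{6}}
  π2 = {{0},{1,5},{2},{3},{4},{6}}
6 equivalence class(es) (converged in 3)
5∈{1,5}, 1∈{1,5}

Answer: BISIMILAR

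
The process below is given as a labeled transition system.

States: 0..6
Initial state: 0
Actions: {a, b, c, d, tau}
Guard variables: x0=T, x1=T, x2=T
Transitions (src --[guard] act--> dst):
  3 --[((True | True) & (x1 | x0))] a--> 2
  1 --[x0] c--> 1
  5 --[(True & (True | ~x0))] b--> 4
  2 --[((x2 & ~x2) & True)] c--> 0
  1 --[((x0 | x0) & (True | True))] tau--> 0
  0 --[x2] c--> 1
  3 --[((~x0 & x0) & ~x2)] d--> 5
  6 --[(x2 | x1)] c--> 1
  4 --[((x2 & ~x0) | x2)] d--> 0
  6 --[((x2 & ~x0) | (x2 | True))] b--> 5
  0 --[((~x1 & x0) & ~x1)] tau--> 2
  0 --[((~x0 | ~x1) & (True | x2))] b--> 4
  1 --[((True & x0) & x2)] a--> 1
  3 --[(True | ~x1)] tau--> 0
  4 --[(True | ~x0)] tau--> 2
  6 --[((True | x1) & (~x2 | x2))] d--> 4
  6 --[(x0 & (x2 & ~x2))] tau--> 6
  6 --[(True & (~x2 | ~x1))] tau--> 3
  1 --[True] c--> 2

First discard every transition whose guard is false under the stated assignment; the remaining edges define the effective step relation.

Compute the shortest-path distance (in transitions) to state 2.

Answer: 2

Working:
Breadth-first toward 2:
  L0 = {0}
  L1 = {1}
  L2 = {2}
2 enters at depth 2; path c·c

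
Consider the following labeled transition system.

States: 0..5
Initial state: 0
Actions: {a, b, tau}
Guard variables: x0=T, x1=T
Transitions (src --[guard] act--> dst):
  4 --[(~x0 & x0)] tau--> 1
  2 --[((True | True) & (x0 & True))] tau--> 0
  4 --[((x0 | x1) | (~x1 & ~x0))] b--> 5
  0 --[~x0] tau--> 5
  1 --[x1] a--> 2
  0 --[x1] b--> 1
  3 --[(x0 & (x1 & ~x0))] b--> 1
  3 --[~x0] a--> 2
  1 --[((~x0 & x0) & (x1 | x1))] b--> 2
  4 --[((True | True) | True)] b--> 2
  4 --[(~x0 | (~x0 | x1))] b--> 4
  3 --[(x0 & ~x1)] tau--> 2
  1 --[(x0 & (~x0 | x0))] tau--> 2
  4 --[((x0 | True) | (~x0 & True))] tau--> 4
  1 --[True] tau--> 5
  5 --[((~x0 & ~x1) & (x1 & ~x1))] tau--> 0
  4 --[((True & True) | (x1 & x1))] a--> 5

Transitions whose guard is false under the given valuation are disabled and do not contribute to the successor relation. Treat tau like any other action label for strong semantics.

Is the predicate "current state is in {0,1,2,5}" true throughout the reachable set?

Safe = {0,1,2,5}
Reach set: {0,1,2,5}
  0: ✓
  1: ✓
  2: ✓
  5: ✓

Answer: INVARIANT HOLDS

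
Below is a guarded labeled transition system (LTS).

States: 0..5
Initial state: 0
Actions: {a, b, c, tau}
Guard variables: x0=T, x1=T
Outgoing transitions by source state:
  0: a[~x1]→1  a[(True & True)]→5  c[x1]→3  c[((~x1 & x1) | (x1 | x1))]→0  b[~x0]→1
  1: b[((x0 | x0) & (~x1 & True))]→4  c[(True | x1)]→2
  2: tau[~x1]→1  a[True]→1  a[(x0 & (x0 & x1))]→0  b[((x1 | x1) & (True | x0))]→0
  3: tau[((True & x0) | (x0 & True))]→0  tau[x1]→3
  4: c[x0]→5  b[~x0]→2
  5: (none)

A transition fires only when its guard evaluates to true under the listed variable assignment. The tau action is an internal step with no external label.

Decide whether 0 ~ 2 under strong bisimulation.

Compute ~ classes (split until stable):
  P[0] = {{0,1,2,3,4,5}}
  P[1] = {{0},{1,4},{2},{3},{5}}
  P[2] = {{0},{1},{2},{3},{4},{5}}
6 equivalence class(es) (converged in 3)
[0]={0}  [2]={2}

Answer: NOT BISIMILAR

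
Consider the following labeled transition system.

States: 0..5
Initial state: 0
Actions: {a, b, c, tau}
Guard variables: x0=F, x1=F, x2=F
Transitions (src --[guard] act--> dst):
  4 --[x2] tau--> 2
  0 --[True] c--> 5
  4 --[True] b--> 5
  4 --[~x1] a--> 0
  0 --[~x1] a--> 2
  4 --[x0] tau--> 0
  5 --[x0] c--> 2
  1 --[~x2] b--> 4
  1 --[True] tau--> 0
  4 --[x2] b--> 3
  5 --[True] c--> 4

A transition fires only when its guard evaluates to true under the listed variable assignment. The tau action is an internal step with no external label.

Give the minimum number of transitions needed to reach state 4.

Breadth-first toward 4:
  L0 = {0}
  L1 = {2,5}
  L2 = {4}
first hit 4 at d=2 via c·c

Answer: 2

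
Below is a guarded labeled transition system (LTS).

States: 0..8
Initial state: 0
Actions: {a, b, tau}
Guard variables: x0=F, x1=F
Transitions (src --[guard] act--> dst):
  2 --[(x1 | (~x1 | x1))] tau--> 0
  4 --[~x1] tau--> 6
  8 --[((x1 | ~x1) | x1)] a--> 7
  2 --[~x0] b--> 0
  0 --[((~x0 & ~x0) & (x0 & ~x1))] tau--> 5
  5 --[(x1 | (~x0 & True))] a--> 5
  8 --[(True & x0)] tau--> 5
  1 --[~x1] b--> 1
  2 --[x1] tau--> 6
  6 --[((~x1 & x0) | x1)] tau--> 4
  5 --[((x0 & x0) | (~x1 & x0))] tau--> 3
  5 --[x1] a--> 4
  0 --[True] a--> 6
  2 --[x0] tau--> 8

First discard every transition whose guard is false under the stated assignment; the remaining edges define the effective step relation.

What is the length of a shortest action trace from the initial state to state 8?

Layered search for 8:
  Layer 0: {0}
  Layer 1: {6}
8 never appears.

Answer: UNREACHABLE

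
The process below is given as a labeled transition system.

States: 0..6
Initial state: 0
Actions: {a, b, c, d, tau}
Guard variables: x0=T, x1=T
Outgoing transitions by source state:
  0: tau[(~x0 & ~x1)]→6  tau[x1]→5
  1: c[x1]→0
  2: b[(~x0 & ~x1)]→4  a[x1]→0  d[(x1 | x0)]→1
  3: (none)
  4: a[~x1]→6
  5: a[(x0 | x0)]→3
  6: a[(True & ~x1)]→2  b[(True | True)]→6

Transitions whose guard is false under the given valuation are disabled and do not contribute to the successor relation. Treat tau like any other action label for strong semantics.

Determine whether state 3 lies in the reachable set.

Guard filter leaves 6 enabled edge(s).
L0 = {0}
L1 = {5}  cumulative {0,5}
L2 = {3}  cumulative {0,3,5}
R = {0,3,5}
witness 3: tau·a

Answer: REACHABLE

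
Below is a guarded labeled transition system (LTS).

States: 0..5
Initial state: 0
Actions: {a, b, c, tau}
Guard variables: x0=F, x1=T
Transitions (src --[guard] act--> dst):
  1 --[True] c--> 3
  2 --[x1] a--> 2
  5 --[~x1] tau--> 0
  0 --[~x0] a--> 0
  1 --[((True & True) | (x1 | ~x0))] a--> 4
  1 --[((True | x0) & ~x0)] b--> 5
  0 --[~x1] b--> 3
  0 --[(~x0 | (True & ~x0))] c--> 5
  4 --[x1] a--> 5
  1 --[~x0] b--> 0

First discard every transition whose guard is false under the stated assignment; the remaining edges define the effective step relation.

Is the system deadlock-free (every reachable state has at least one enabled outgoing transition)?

Reachable = {0,5}
  0: a→0  c→5  [deg 2]
  5: ∅  [deadlock]
trace reaching 5: c

Answer: DEADLOCK at state 5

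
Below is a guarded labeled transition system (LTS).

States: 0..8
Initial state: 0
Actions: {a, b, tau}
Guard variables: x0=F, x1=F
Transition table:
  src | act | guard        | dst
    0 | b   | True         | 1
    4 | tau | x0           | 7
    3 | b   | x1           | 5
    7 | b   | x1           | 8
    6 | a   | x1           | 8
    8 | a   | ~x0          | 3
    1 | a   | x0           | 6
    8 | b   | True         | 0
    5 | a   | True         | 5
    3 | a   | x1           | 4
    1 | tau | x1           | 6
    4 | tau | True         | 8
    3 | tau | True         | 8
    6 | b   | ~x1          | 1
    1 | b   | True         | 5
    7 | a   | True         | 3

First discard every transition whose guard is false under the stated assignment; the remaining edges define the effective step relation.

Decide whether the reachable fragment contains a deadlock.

Reach set: {0,1,5}
  0: b→1  [1 out]
  1: b→5  [1 out]
  5: a→5  [1 out]

Answer: DEADLOCK-FREE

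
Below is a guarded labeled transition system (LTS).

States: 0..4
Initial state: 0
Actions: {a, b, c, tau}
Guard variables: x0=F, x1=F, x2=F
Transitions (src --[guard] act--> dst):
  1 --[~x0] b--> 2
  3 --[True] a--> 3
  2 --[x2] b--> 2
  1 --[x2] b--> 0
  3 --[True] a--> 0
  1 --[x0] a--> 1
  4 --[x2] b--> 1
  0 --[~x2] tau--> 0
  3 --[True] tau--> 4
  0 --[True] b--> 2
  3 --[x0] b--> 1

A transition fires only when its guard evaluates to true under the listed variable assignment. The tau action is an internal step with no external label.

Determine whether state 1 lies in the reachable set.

After dropping false guards: 6 live edges.
depth 0: {0}
depth 1: {2}  cumulative {0,2}
Reachable = {0,2}

Answer: UNREACHABLE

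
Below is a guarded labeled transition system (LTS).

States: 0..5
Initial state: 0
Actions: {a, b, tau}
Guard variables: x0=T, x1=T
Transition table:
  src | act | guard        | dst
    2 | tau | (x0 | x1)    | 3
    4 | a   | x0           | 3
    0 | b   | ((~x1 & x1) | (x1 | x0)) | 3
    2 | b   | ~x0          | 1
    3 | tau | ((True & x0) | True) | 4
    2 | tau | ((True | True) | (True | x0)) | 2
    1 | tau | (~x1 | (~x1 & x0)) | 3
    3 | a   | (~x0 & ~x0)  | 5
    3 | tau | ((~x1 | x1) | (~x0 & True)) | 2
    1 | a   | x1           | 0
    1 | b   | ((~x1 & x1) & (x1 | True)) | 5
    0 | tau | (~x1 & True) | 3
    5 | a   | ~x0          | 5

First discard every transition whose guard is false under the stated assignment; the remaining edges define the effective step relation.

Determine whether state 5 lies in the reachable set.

Guard filter leaves 7 enabled edge(s).
Layer 0: {0}
Layer 1: {3}  now seen {0,3}
Layer 2: {2,4}  now seen {0,2,3,4}
Reachable = {0,2,3,4}

Answer: UNREACHABLE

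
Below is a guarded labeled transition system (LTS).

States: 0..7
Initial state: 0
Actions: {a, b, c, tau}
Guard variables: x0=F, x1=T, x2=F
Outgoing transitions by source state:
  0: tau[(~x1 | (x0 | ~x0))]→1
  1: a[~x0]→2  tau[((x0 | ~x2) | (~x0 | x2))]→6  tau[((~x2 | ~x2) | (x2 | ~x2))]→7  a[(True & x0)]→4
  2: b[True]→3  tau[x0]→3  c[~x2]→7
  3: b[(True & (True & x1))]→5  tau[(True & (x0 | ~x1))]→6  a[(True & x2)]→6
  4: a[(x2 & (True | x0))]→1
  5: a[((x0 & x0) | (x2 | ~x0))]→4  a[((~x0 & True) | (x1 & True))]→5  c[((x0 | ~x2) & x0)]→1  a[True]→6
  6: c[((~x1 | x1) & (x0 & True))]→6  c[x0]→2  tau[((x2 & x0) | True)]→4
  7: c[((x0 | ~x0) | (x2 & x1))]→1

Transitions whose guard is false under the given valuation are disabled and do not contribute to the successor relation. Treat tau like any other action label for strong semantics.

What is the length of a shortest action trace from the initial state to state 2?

Answer: 2

Working:
BFS to 2:
  Layer 0: {0}
  Layer 1: {1}
  Layer 2: {2,6,7}
2 enters at depth 2; path tau·a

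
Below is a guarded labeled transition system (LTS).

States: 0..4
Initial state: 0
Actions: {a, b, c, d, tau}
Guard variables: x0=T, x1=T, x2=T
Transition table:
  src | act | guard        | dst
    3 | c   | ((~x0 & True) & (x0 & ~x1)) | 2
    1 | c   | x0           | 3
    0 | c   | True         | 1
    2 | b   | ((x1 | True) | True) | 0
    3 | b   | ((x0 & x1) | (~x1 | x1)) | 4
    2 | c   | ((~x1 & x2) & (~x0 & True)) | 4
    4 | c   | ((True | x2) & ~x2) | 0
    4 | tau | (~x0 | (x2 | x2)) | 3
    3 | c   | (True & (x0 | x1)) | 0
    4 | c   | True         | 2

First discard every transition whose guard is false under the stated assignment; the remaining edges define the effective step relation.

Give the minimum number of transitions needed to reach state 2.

Answer: 4

Working:
Layered search for 2:
  depth 0: {0}
  depth 1: {1}
  depth 2: {3}
  depth 3: {4}
  depth 4: {2}
depth(2)=4, e.g. c·c·b·c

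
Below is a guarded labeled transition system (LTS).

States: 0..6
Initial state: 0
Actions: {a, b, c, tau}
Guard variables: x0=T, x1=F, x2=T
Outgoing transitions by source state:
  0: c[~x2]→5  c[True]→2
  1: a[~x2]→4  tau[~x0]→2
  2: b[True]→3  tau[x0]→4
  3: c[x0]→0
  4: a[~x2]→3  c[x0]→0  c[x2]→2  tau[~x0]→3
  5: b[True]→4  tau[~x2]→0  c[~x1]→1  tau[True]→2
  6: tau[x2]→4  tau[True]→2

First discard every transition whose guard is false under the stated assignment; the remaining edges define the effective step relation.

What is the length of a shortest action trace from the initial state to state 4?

Answer: 2

Trace:
BFS to 4:
  Layer 0: {0}
  Layer 1: {2}
  Layer 2: {3,4}
depth(4)=2, e.g. c·tau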